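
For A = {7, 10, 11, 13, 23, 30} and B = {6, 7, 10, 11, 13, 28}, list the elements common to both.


A ∩ B = elements in both A and B
A = {7, 10, 11, 13, 23, 30}
B = {6, 7, 10, 11, 13, 28}
A ∩ B = {7, 10, 11, 13}

A ∩ B = {7, 10, 11, 13}


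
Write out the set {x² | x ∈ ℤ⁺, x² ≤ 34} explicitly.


Checking each candidate:
Condition: positive perfect squares ≤ 34
Result = {1, 4, 9, 16, 25}

{1, 4, 9, 16, 25}


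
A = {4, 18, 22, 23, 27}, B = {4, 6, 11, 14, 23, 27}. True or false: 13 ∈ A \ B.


A = {4, 18, 22, 23, 27}, B = {4, 6, 11, 14, 23, 27}
A \ B = elements in A but not in B
A \ B = {18, 22}
Checking if 13 ∈ A \ B
13 is not in A \ B → False

13 ∉ A \ B


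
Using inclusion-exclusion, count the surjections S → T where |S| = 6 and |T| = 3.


n = |S| = 6, k = |T| = 3. Surjections via inclusion-exclusion:
S(n,k) = Σ(-1)^i × C(k,i) × (k-i)^n, i=0 to k
i=0: (-1)^0×C(3,0)×3^6 = 729
i=1: (-1)^1×C(3,1)×2^6 = -192
i=2: (-1)^2×C(3,2)×1^6 = 3
i=3: (-1)^3×C(3,3)×0^6 = 0
Total = 540

Number of surjections = 540


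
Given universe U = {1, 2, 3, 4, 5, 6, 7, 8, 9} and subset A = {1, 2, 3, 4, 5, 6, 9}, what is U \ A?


Aᶜ = U \ A = elements in U but not in A
U = {1, 2, 3, 4, 5, 6, 7, 8, 9}
A = {1, 2, 3, 4, 5, 6, 9}
Aᶜ = {7, 8}

Aᶜ = {7, 8}


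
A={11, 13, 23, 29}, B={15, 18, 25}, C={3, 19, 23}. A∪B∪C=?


A ∪ B = {11, 13, 15, 18, 23, 25, 29}
(A ∪ B) ∪ C = {3, 11, 13, 15, 18, 19, 23, 25, 29}

A ∪ B ∪ C = {3, 11, 13, 15, 18, 19, 23, 25, 29}


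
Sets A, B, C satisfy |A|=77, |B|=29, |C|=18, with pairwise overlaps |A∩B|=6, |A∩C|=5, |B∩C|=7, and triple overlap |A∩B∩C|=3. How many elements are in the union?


|A∪B∪C| = |A|+|B|+|C| - |A∩B|-|A∩C|-|B∩C| + |A∩B∩C|
= 77+29+18 - 6-5-7 + 3
= 124 - 18 + 3
= 109

|A ∪ B ∪ C| = 109


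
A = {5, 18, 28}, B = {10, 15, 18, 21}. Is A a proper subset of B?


A ⊂ B requires: A ⊆ B AND A ≠ B.
A ⊆ B? No
A ⊄ B, so A is not a proper subset.

No, A is not a proper subset of B


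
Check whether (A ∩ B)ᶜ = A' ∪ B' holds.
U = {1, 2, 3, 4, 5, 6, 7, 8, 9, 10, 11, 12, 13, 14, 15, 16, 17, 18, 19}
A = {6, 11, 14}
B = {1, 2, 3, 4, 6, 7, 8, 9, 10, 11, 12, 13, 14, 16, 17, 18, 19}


LHS: A ∩ B = {6, 11, 14}
(A ∩ B)' = U \ (A ∩ B) = {1, 2, 3, 4, 5, 7, 8, 9, 10, 12, 13, 15, 16, 17, 18, 19}
A' = {1, 2, 3, 4, 5, 7, 8, 9, 10, 12, 13, 15, 16, 17, 18, 19}, B' = {5, 15}
Claimed RHS: A' ∪ B' = {1, 2, 3, 4, 5, 7, 8, 9, 10, 12, 13, 15, 16, 17, 18, 19}
Identity is VALID: LHS = RHS = {1, 2, 3, 4, 5, 7, 8, 9, 10, 12, 13, 15, 16, 17, 18, 19} ✓

Identity is valid. (A ∩ B)' = A' ∪ B' = {1, 2, 3, 4, 5, 7, 8, 9, 10, 12, 13, 15, 16, 17, 18, 19}


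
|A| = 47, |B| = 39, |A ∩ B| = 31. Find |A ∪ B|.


|A ∪ B| = |A| + |B| - |A ∩ B|
= 47 + 39 - 31
= 55

|A ∪ B| = 55


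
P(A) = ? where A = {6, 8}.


|A| = 2, so |P(A)| = 2^2 = 4
Enumerate subsets by cardinality (0 to 2):
∅, {6}, {8}, {6, 8}

P(A) has 4 subsets: ∅, {6}, {8}, {6, 8}


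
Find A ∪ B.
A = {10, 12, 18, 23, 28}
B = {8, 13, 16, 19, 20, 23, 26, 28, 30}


A ∪ B = all elements in A or B (or both)
A = {10, 12, 18, 23, 28}
B = {8, 13, 16, 19, 20, 23, 26, 28, 30}
A ∪ B = {8, 10, 12, 13, 16, 18, 19, 20, 23, 26, 28, 30}

A ∪ B = {8, 10, 12, 13, 16, 18, 19, 20, 23, 26, 28, 30}


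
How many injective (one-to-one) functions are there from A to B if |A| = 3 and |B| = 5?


An injection sends each of |A| = 3 inputs to a distinct output in B.
# injections = |B|·(|B|-1)·…·(|B|-|A|+1) = 5! / (5 - 3)!
= 5 × 4 × 3
= 60

Number of injections = 60


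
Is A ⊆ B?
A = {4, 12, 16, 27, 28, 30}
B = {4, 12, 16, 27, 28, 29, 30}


A ⊆ B means every element of A is in B.
All elements of A are in B.
So A ⊆ B.

Yes, A ⊆ B


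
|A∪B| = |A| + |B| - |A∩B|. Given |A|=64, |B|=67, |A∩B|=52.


|A ∪ B| = |A| + |B| - |A ∩ B|
= 64 + 67 - 52
= 79

|A ∪ B| = 79


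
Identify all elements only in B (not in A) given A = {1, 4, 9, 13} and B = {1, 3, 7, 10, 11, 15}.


A = {1, 4, 9, 13}
B = {1, 3, 7, 10, 11, 15}
Region: only in B (not in A)
Elements: {3, 7, 10, 11, 15}

Elements only in B (not in A): {3, 7, 10, 11, 15}


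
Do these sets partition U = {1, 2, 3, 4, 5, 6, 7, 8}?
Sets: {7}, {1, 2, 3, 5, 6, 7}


A partition requires: (1) non-empty parts, (2) pairwise disjoint, (3) union = U
Parts: {7}, {1, 2, 3, 5, 6, 7}
Union of parts: {1, 2, 3, 5, 6, 7}
U = {1, 2, 3, 4, 5, 6, 7, 8}
All non-empty? True
Pairwise disjoint? False
Covers U? False

No, not a valid partition


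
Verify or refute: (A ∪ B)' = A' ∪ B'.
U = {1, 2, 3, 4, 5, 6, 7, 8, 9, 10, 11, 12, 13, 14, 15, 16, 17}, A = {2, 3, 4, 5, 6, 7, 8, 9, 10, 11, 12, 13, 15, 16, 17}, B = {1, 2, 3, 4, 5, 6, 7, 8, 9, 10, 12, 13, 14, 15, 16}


LHS: A ∪ B = {1, 2, 3, 4, 5, 6, 7, 8, 9, 10, 11, 12, 13, 14, 15, 16, 17}
(A ∪ B)' = U \ (A ∪ B) = ∅
A' = {1, 14}, B' = {11, 17}
Claimed RHS: A' ∪ B' = {1, 11, 14, 17}
Identity is INVALID: LHS = ∅ but the RHS claimed here equals {1, 11, 14, 17}. The correct form is (A ∪ B)' = A' ∩ B'.

Identity is invalid: (A ∪ B)' = ∅ but A' ∪ B' = {1, 11, 14, 17}. The correct De Morgan law is (A ∪ B)' = A' ∩ B'.


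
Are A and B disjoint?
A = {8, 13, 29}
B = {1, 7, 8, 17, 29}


Disjoint means A ∩ B = ∅.
A ∩ B = {8, 29}
A ∩ B ≠ ∅, so A and B are NOT disjoint.

No, A and B are not disjoint (A ∩ B = {8, 29})


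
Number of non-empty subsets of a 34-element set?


Total subsets = 2^n = 2^34 = 17179869184
Non-empty subsets exclude the empty set: 2^n - 1
= 17179869184 - 1
= 17179869183

Number of non-empty subsets = 17179869183


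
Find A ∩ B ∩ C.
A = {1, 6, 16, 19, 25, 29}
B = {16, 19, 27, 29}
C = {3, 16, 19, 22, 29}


A ∩ B = {16, 19, 29}
(A ∩ B) ∩ C = {16, 19, 29}

A ∩ B ∩ C = {16, 19, 29}


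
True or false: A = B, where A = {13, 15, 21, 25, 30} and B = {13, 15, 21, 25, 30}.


Two sets are equal iff they have exactly the same elements.
A = {13, 15, 21, 25, 30}
B = {13, 15, 21, 25, 30}
Same elements → A = B

Yes, A = B


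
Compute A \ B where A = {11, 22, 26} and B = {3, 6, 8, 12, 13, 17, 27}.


A \ B = elements in A but not in B
A = {11, 22, 26}
B = {3, 6, 8, 12, 13, 17, 27}
Remove from A any elements in B
A \ B = {11, 22, 26}

A \ B = {11, 22, 26}


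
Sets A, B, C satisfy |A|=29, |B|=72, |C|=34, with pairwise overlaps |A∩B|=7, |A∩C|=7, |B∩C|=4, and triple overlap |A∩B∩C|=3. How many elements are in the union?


|A∪B∪C| = |A|+|B|+|C| - |A∩B|-|A∩C|-|B∩C| + |A∩B∩C|
= 29+72+34 - 7-7-4 + 3
= 135 - 18 + 3
= 120

|A ∪ B ∪ C| = 120


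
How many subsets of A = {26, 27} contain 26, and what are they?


A subset of A contains 26 iff the remaining 1 elements form any subset of A \ {26}.
Count: 2^(n-1) = 2^1 = 2
Subsets containing 26: {26}, {26, 27}

Subsets containing 26 (2 total): {26}, {26, 27}


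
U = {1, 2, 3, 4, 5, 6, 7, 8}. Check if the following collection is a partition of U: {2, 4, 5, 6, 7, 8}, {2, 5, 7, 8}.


A partition requires: (1) non-empty parts, (2) pairwise disjoint, (3) union = U
Parts: {2, 4, 5, 6, 7, 8}, {2, 5, 7, 8}
Union of parts: {2, 4, 5, 6, 7, 8}
U = {1, 2, 3, 4, 5, 6, 7, 8}
All non-empty? True
Pairwise disjoint? False
Covers U? False

No, not a valid partition


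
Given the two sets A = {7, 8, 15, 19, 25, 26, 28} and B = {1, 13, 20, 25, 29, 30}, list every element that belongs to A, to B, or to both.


A ∪ B = all elements in A or B (or both)
A = {7, 8, 15, 19, 25, 26, 28}
B = {1, 13, 20, 25, 29, 30}
A ∪ B = {1, 7, 8, 13, 15, 19, 20, 25, 26, 28, 29, 30}

A ∪ B = {1, 7, 8, 13, 15, 19, 20, 25, 26, 28, 29, 30}


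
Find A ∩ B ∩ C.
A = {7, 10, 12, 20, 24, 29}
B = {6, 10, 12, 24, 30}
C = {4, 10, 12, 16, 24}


A ∩ B = {10, 12, 24}
(A ∩ B) ∩ C = {10, 12, 24}

A ∩ B ∩ C = {10, 12, 24}


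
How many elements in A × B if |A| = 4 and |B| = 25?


|A × B| = |A| × |B|
= 4 × 25
= 100

|A × B| = 100


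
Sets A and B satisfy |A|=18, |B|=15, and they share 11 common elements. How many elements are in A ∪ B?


|A ∪ B| = |A| + |B| - |A ∩ B|
= 18 + 15 - 11
= 22

|A ∪ B| = 22


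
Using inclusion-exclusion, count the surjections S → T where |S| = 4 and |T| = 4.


n = |S| = 4, k = |T| = 4. Surjections via inclusion-exclusion:
S(n,k) = Σ(-1)^i × C(k,i) × (k-i)^n, i=0 to k
i=0: (-1)^0×C(4,0)×4^4 = 256
i=1: (-1)^1×C(4,1)×3^4 = -324
i=2: (-1)^2×C(4,2)×2^4 = 96
i=3: (-1)^3×C(4,3)×1^4 = -4
i=4: (-1)^4×C(4,4)×0^4 = 0
Total = 24

Number of surjections = 24


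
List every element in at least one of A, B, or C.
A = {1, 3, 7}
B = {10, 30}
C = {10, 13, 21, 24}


A ∪ B = {1, 3, 7, 10, 30}
(A ∪ B) ∪ C = {1, 3, 7, 10, 13, 21, 24, 30}

A ∪ B ∪ C = {1, 3, 7, 10, 13, 21, 24, 30}


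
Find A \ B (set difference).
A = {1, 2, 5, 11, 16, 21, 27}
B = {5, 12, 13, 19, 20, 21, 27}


A \ B = elements in A but not in B
A = {1, 2, 5, 11, 16, 21, 27}
B = {5, 12, 13, 19, 20, 21, 27}
Remove from A any elements in B
A \ B = {1, 2, 11, 16}

A \ B = {1, 2, 11, 16}


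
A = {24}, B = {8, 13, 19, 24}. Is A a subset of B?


A ⊆ B means every element of A is in B.
All elements of A are in B.
So A ⊆ B.

Yes, A ⊆ B


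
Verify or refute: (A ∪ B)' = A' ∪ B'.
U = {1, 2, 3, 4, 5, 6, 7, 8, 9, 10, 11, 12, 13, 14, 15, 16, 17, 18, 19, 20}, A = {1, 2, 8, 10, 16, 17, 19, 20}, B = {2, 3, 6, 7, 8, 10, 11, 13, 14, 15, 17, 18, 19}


LHS: A ∪ B = {1, 2, 3, 6, 7, 8, 10, 11, 13, 14, 15, 16, 17, 18, 19, 20}
(A ∪ B)' = U \ (A ∪ B) = {4, 5, 9, 12}
A' = {3, 4, 5, 6, 7, 9, 11, 12, 13, 14, 15, 18}, B' = {1, 4, 5, 9, 12, 16, 20}
Claimed RHS: A' ∪ B' = {1, 3, 4, 5, 6, 7, 9, 11, 12, 13, 14, 15, 16, 18, 20}
Identity is INVALID: LHS = {4, 5, 9, 12} but the RHS claimed here equals {1, 3, 4, 5, 6, 7, 9, 11, 12, 13, 14, 15, 16, 18, 20}. The correct form is (A ∪ B)' = A' ∩ B'.

Identity is invalid: (A ∪ B)' = {4, 5, 9, 12} but A' ∪ B' = {1, 3, 4, 5, 6, 7, 9, 11, 12, 13, 14, 15, 16, 18, 20}. The correct De Morgan law is (A ∪ B)' = A' ∩ B'.


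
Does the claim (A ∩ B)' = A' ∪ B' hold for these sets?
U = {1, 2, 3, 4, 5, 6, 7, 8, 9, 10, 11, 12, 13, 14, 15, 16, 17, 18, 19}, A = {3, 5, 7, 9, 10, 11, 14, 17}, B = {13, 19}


LHS: A ∩ B = ∅
(A ∩ B)' = U \ (A ∩ B) = {1, 2, 3, 4, 5, 6, 7, 8, 9, 10, 11, 12, 13, 14, 15, 16, 17, 18, 19}
A' = {1, 2, 4, 6, 8, 12, 13, 15, 16, 18, 19}, B' = {1, 2, 3, 4, 5, 6, 7, 8, 9, 10, 11, 12, 14, 15, 16, 17, 18}
Claimed RHS: A' ∪ B' = {1, 2, 3, 4, 5, 6, 7, 8, 9, 10, 11, 12, 13, 14, 15, 16, 17, 18, 19}
Identity is VALID: LHS = RHS = {1, 2, 3, 4, 5, 6, 7, 8, 9, 10, 11, 12, 13, 14, 15, 16, 17, 18, 19} ✓

Identity is valid. (A ∩ B)' = A' ∪ B' = {1, 2, 3, 4, 5, 6, 7, 8, 9, 10, 11, 12, 13, 14, 15, 16, 17, 18, 19}


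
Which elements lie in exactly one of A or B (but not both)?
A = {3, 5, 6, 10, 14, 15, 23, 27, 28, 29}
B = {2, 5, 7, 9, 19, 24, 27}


A △ B = (A \ B) ∪ (B \ A) = elements in exactly one of A or B
A \ B = {3, 6, 10, 14, 15, 23, 28, 29}
B \ A = {2, 7, 9, 19, 24}
A △ B = {2, 3, 6, 7, 9, 10, 14, 15, 19, 23, 24, 28, 29}

A △ B = {2, 3, 6, 7, 9, 10, 14, 15, 19, 23, 24, 28, 29}


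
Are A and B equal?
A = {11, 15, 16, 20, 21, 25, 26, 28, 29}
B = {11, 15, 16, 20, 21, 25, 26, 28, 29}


Two sets are equal iff they have exactly the same elements.
A = {11, 15, 16, 20, 21, 25, 26, 28, 29}
B = {11, 15, 16, 20, 21, 25, 26, 28, 29}
Same elements → A = B

Yes, A = B


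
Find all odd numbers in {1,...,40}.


Checking each candidate:
Condition: odd numbers in {1,...,40}
Result = {1, 3, 5, 7, 9, 11, 13, 15, 17, 19, 21, 23, 25, 27, 29, 31, 33, 35, 37, 39}

{1, 3, 5, 7, 9, 11, 13, 15, 17, 19, 21, 23, 25, 27, 29, 31, 33, 35, 37, 39}


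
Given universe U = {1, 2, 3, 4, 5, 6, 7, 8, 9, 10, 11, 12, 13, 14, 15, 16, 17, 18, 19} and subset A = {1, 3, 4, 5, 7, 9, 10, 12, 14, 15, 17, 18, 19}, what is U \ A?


Aᶜ = U \ A = elements in U but not in A
U = {1, 2, 3, 4, 5, 6, 7, 8, 9, 10, 11, 12, 13, 14, 15, 16, 17, 18, 19}
A = {1, 3, 4, 5, 7, 9, 10, 12, 14, 15, 17, 18, 19}
Aᶜ = {2, 6, 8, 11, 13, 16}

Aᶜ = {2, 6, 8, 11, 13, 16}


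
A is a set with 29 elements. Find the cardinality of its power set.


Number of subsets = 2^n
= 2^29
= 536870912

|P(A)| = 536870912


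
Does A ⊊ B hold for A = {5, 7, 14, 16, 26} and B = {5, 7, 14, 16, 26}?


A ⊂ B requires: A ⊆ B AND A ≠ B.
A ⊆ B? Yes
A = B? Yes
A = B, so A is not a PROPER subset.

No, A is not a proper subset of B


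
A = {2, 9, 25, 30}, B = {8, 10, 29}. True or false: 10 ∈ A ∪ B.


A = {2, 9, 25, 30}, B = {8, 10, 29}
A ∪ B = all elements in A or B
A ∪ B = {2, 8, 9, 10, 25, 29, 30}
Checking if 10 ∈ A ∪ B
10 is in A ∪ B → True

10 ∈ A ∪ B


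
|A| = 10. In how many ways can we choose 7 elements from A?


C(n,k) = n! / (k!(n-k)!)
C(10,7) = 10! / (7!3!)
= 120

C(10,7) = 120


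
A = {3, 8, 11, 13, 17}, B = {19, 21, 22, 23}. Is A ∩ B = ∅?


Disjoint means A ∩ B = ∅.
A ∩ B = ∅
A ∩ B = ∅, so A and B are disjoint.

Yes, A and B are disjoint


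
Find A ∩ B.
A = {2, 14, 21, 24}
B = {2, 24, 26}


A ∩ B = elements in both A and B
A = {2, 14, 21, 24}
B = {2, 24, 26}
A ∩ B = {2, 24}

A ∩ B = {2, 24}


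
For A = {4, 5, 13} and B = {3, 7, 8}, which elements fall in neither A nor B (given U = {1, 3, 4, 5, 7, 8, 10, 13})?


A = {4, 5, 13}
B = {3, 7, 8}
Region: in neither A nor B (given U = {1, 3, 4, 5, 7, 8, 10, 13})
Elements: {1, 10}

Elements in neither A nor B (given U = {1, 3, 4, 5, 7, 8, 10, 13}): {1, 10}


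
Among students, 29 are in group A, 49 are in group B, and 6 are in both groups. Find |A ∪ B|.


|A ∪ B| = |A| + |B| - |A ∩ B|
= 29 + 49 - 6
= 72

|A ∪ B| = 72


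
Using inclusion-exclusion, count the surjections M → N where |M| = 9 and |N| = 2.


n = |M| = 9, k = |N| = 2. Surjections via inclusion-exclusion:
S(n,k) = Σ(-1)^i × C(k,i) × (k-i)^n, i=0 to k
i=0: (-1)^0×C(2,0)×2^9 = 512
i=1: (-1)^1×C(2,1)×1^9 = -2
i=2: (-1)^2×C(2,2)×0^9 = 0
Total = 510

Number of surjections = 510


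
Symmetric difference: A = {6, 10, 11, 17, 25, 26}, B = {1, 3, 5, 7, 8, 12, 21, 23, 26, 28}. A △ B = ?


A △ B = (A \ B) ∪ (B \ A) = elements in exactly one of A or B
A \ B = {6, 10, 11, 17, 25}
B \ A = {1, 3, 5, 7, 8, 12, 21, 23, 28}
A △ B = {1, 3, 5, 6, 7, 8, 10, 11, 12, 17, 21, 23, 25, 28}

A △ B = {1, 3, 5, 6, 7, 8, 10, 11, 12, 17, 21, 23, 25, 28}


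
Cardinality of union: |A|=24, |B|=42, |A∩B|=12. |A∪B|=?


|A ∪ B| = |A| + |B| - |A ∩ B|
= 24 + 42 - 12
= 54

|A ∪ B| = 54


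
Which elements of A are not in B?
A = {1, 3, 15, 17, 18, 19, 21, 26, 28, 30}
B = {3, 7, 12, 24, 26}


A \ B = elements in A but not in B
A = {1, 3, 15, 17, 18, 19, 21, 26, 28, 30}
B = {3, 7, 12, 24, 26}
Remove from A any elements in B
A \ B = {1, 15, 17, 18, 19, 21, 28, 30}

A \ B = {1, 15, 17, 18, 19, 21, 28, 30}


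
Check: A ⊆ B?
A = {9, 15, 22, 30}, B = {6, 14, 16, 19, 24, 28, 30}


A ⊆ B means every element of A is in B.
Elements in A not in B: {9, 15, 22}
So A ⊄ B.

No, A ⊄ B


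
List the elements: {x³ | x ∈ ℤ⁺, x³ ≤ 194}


Checking each candidate:
Condition: positive perfect cubes ≤ 194
Result = {1, 8, 27, 64, 125}

{1, 8, 27, 64, 125}


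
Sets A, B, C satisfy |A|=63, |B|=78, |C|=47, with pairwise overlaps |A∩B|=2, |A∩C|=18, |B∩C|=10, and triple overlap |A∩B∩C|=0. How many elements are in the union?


|A∪B∪C| = |A|+|B|+|C| - |A∩B|-|A∩C|-|B∩C| + |A∩B∩C|
= 63+78+47 - 2-18-10 + 0
= 188 - 30 + 0
= 158

|A ∪ B ∪ C| = 158


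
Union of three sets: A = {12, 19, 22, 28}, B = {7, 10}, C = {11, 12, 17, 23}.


A ∪ B = {7, 10, 12, 19, 22, 28}
(A ∪ B) ∪ C = {7, 10, 11, 12, 17, 19, 22, 23, 28}

A ∪ B ∪ C = {7, 10, 11, 12, 17, 19, 22, 23, 28}


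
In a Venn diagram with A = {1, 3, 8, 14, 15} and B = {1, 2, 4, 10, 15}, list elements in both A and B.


A = {1, 3, 8, 14, 15}
B = {1, 2, 4, 10, 15}
Region: in both A and B
Elements: {1, 15}

Elements in both A and B: {1, 15}


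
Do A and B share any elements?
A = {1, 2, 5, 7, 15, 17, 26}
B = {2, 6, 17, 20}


Disjoint means A ∩ B = ∅.
A ∩ B = {2, 17}
A ∩ B ≠ ∅, so A and B are NOT disjoint.

Yes — A and B share the element(s) of A ∩ B = {2, 17}, so they are not disjoint


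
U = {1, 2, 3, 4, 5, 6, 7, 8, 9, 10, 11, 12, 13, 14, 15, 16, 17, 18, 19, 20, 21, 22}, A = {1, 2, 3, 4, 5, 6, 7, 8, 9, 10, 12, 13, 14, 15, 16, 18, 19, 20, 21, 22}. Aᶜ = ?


Aᶜ = U \ A = elements in U but not in A
U = {1, 2, 3, 4, 5, 6, 7, 8, 9, 10, 11, 12, 13, 14, 15, 16, 17, 18, 19, 20, 21, 22}
A = {1, 2, 3, 4, 5, 6, 7, 8, 9, 10, 12, 13, 14, 15, 16, 18, 19, 20, 21, 22}
Aᶜ = {11, 17}

Aᶜ = {11, 17}


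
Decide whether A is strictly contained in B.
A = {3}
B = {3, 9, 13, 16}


A ⊂ B requires: A ⊆ B AND A ≠ B.
A ⊆ B? Yes
A = B? No
A ⊂ B: Yes (A is a proper subset of B)

Yes, A ⊂ B


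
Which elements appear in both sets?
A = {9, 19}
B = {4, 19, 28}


A ∩ B = elements in both A and B
A = {9, 19}
B = {4, 19, 28}
A ∩ B = {19}

A ∩ B = {19}


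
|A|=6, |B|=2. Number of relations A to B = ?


A relation from A to B is any subset of A × B.
|A × B| = 6 × 2 = 12
# relations = 2^|A × B| = 2^12 = 4096

Number of relations = 4096


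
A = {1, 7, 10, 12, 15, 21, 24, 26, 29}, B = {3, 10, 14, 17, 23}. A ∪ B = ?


A ∪ B = all elements in A or B (or both)
A = {1, 7, 10, 12, 15, 21, 24, 26, 29}
B = {3, 10, 14, 17, 23}
A ∪ B = {1, 3, 7, 10, 12, 14, 15, 17, 21, 23, 24, 26, 29}

A ∪ B = {1, 3, 7, 10, 12, 14, 15, 17, 21, 23, 24, 26, 29}


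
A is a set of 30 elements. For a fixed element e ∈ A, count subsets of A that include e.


Subsets of A containing e correspond to subsets of A \ {e}, which has 29 elements.
Count = 2^(n-1) = 2^29
= 536870912

Number of subsets containing e = 536870912


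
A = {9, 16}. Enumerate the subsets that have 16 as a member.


A subset of A contains 16 iff the remaining 1 elements form any subset of A \ {16}.
Count: 2^(n-1) = 2^1 = 2
Subsets containing 16: {16}, {9, 16}

Subsets containing 16 (2 total): {16}, {9, 16}


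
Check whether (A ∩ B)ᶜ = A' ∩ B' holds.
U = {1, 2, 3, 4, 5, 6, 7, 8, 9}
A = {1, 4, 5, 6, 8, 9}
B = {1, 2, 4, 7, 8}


LHS: A ∩ B = {1, 4, 8}
(A ∩ B)' = U \ (A ∩ B) = {2, 3, 5, 6, 7, 9}
A' = {2, 3, 7}, B' = {3, 5, 6, 9}
Claimed RHS: A' ∩ B' = {3}
Identity is INVALID: LHS = {2, 3, 5, 6, 7, 9} but the RHS claimed here equals {3}. The correct form is (A ∩ B)' = A' ∪ B'.

Identity is invalid: (A ∩ B)' = {2, 3, 5, 6, 7, 9} but A' ∩ B' = {3}. The correct De Morgan law is (A ∩ B)' = A' ∪ B'.


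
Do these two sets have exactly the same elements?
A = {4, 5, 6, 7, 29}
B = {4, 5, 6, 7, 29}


Two sets are equal iff they have exactly the same elements.
A = {4, 5, 6, 7, 29}
B = {4, 5, 6, 7, 29}
Same elements → A = B

Yes, A = B


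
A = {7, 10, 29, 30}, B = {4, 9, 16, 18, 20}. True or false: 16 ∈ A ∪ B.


A = {7, 10, 29, 30}, B = {4, 9, 16, 18, 20}
A ∪ B = all elements in A or B
A ∪ B = {4, 7, 9, 10, 16, 18, 20, 29, 30}
Checking if 16 ∈ A ∪ B
16 is in A ∪ B → True

16 ∈ A ∪ B


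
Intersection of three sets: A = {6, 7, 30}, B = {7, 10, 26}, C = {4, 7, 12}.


A ∩ B = {7}
(A ∩ B) ∩ C = {7}

A ∩ B ∩ C = {7}


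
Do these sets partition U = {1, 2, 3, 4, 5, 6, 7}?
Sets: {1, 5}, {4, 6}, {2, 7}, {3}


A partition requires: (1) non-empty parts, (2) pairwise disjoint, (3) union = U
Parts: {1, 5}, {4, 6}, {2, 7}, {3}
Union of parts: {1, 2, 3, 4, 5, 6, 7}
U = {1, 2, 3, 4, 5, 6, 7}
All non-empty? True
Pairwise disjoint? True
Covers U? True

Yes, valid partition


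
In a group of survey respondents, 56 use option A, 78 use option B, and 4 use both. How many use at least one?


|A ∪ B| = |A| + |B| - |A ∩ B|
= 56 + 78 - 4
= 130

|A ∪ B| = 130


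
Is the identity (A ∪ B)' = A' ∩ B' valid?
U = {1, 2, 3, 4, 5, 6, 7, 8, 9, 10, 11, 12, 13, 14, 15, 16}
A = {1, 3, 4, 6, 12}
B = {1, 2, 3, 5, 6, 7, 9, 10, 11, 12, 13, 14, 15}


LHS: A ∪ B = {1, 2, 3, 4, 5, 6, 7, 9, 10, 11, 12, 13, 14, 15}
(A ∪ B)' = U \ (A ∪ B) = {8, 16}
A' = {2, 5, 7, 8, 9, 10, 11, 13, 14, 15, 16}, B' = {4, 8, 16}
Claimed RHS: A' ∩ B' = {8, 16}
Identity is VALID: LHS = RHS = {8, 16} ✓

Identity is valid. (A ∪ B)' = A' ∩ B' = {8, 16}


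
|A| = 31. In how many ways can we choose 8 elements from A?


C(n,k) = n! / (k!(n-k)!)
C(31,8) = 31! / (8!23!)
= 7888725

C(31,8) = 7888725


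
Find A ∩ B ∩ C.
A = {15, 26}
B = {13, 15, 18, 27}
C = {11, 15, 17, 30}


A ∩ B = {15}
(A ∩ B) ∩ C = {15}

A ∩ B ∩ C = {15}


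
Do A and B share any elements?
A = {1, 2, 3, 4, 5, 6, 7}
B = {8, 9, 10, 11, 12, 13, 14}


Disjoint means A ∩ B = ∅.
A ∩ B = ∅
A ∩ B = ∅, so A and B are disjoint.

No — A and B share no elements (A ∩ B = ∅), so they are disjoint


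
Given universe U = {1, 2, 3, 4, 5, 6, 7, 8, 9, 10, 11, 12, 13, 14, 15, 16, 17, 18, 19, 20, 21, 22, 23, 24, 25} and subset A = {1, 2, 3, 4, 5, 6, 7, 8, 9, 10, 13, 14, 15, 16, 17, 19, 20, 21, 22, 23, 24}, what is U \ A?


Aᶜ = U \ A = elements in U but not in A
U = {1, 2, 3, 4, 5, 6, 7, 8, 9, 10, 11, 12, 13, 14, 15, 16, 17, 18, 19, 20, 21, 22, 23, 24, 25}
A = {1, 2, 3, 4, 5, 6, 7, 8, 9, 10, 13, 14, 15, 16, 17, 19, 20, 21, 22, 23, 24}
Aᶜ = {11, 12, 18, 25}

Aᶜ = {11, 12, 18, 25}


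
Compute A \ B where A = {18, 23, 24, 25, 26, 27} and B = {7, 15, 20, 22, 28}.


A \ B = elements in A but not in B
A = {18, 23, 24, 25, 26, 27}
B = {7, 15, 20, 22, 28}
Remove from A any elements in B
A \ B = {18, 23, 24, 25, 26, 27}

A \ B = {18, 23, 24, 25, 26, 27}


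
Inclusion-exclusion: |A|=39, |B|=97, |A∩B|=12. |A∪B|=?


|A ∪ B| = |A| + |B| - |A ∩ B|
= 39 + 97 - 12
= 124

|A ∪ B| = 124


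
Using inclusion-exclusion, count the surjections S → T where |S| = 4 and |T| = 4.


n = |S| = 4, k = |T| = 4. Surjections via inclusion-exclusion:
S(n,k) = Σ(-1)^i × C(k,i) × (k-i)^n, i=0 to k
i=0: (-1)^0×C(4,0)×4^4 = 256
i=1: (-1)^1×C(4,1)×3^4 = -324
i=2: (-1)^2×C(4,2)×2^4 = 96
i=3: (-1)^3×C(4,3)×1^4 = -4
i=4: (-1)^4×C(4,4)×0^4 = 0
Total = 24

Number of surjections = 24


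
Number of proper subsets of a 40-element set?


Total subsets = 2^n = 2^40 = 1099511627776
Proper subsets exclude the set itself: 2^n - 1
= 1099511627776 - 1
= 1099511627775

Number of proper subsets = 1099511627775


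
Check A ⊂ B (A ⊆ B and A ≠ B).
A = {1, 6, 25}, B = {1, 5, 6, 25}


A ⊂ B requires: A ⊆ B AND A ≠ B.
A ⊆ B? Yes
A = B? No
A ⊂ B: Yes (A is a proper subset of B)

Yes, A ⊂ B


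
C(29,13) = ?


C(n,k) = n! / (k!(n-k)!)
C(29,13) = 29! / (13!16!)
= 67863915

C(29,13) = 67863915


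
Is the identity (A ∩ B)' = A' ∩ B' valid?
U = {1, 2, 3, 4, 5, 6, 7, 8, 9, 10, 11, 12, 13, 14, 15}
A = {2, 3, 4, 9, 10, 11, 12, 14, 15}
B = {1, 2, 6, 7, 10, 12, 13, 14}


LHS: A ∩ B = {2, 10, 12, 14}
(A ∩ B)' = U \ (A ∩ B) = {1, 3, 4, 5, 6, 7, 8, 9, 11, 13, 15}
A' = {1, 5, 6, 7, 8, 13}, B' = {3, 4, 5, 8, 9, 11, 15}
Claimed RHS: A' ∩ B' = {5, 8}
Identity is INVALID: LHS = {1, 3, 4, 5, 6, 7, 8, 9, 11, 13, 15} but the RHS claimed here equals {5, 8}. The correct form is (A ∩ B)' = A' ∪ B'.

Identity is invalid: (A ∩ B)' = {1, 3, 4, 5, 6, 7, 8, 9, 11, 13, 15} but A' ∩ B' = {5, 8}. The correct De Morgan law is (A ∩ B)' = A' ∪ B'.


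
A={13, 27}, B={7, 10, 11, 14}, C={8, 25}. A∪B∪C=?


A ∪ B = {7, 10, 11, 13, 14, 27}
(A ∪ B) ∪ C = {7, 8, 10, 11, 13, 14, 25, 27}

A ∪ B ∪ C = {7, 8, 10, 11, 13, 14, 25, 27}


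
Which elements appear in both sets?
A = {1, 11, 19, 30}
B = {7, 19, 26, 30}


A ∩ B = elements in both A and B
A = {1, 11, 19, 30}
B = {7, 19, 26, 30}
A ∩ B = {19, 30}

A ∩ B = {19, 30}


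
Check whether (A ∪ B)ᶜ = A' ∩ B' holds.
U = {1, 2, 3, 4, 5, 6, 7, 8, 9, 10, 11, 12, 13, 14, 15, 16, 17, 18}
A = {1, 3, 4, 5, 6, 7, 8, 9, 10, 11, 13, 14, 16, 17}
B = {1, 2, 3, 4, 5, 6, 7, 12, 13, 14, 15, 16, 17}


LHS: A ∪ B = {1, 2, 3, 4, 5, 6, 7, 8, 9, 10, 11, 12, 13, 14, 15, 16, 17}
(A ∪ B)' = U \ (A ∪ B) = {18}
A' = {2, 12, 15, 18}, B' = {8, 9, 10, 11, 18}
Claimed RHS: A' ∩ B' = {18}
Identity is VALID: LHS = RHS = {18} ✓

Identity is valid. (A ∪ B)' = A' ∩ B' = {18}


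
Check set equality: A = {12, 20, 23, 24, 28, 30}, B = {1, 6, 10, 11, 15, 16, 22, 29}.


Two sets are equal iff they have exactly the same elements.
A = {12, 20, 23, 24, 28, 30}
B = {1, 6, 10, 11, 15, 16, 22, 29}
Differences: {1, 6, 10, 11, 12, 15, 16, 20, 22, 23, 24, 28, 29, 30}
A ≠ B

No, A ≠ B


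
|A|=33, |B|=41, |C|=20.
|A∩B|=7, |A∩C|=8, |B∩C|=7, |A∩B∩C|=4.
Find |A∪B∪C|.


|A∪B∪C| = |A|+|B|+|C| - |A∩B|-|A∩C|-|B∩C| + |A∩B∩C|
= 33+41+20 - 7-8-7 + 4
= 94 - 22 + 4
= 76

|A ∪ B ∪ C| = 76


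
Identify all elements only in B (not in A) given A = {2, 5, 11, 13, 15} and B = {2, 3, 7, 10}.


A = {2, 5, 11, 13, 15}
B = {2, 3, 7, 10}
Region: only in B (not in A)
Elements: {3, 7, 10}

Elements only in B (not in A): {3, 7, 10}


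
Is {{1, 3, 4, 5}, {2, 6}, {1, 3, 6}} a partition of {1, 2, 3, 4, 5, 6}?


A partition requires: (1) non-empty parts, (2) pairwise disjoint, (3) union = U
Parts: {1, 3, 4, 5}, {2, 6}, {1, 3, 6}
Union of parts: {1, 2, 3, 4, 5, 6}
U = {1, 2, 3, 4, 5, 6}
All non-empty? True
Pairwise disjoint? False
Covers U? True

No, not a valid partition


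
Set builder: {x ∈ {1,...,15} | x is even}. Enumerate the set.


Checking each candidate:
Condition: even numbers in {1,...,15}
Result = {2, 4, 6, 8, 10, 12, 14}

{2, 4, 6, 8, 10, 12, 14}


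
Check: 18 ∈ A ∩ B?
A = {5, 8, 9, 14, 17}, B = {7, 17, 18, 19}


A = {5, 8, 9, 14, 17}, B = {7, 17, 18, 19}
A ∩ B = elements in both A and B
A ∩ B = {17}
Checking if 18 ∈ A ∩ B
18 is not in A ∩ B → False

18 ∉ A ∩ B


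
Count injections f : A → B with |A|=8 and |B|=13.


An injection sends each of |A| = 8 inputs to a distinct output in B.
# injections = |B|·(|B|-1)·…·(|B|-|A|+1) = 13! / (13 - 8)!
= 13 × 12 × 11 × 10 × 9 × 8 × 7 × 6
= 51891840

Number of injections = 51891840


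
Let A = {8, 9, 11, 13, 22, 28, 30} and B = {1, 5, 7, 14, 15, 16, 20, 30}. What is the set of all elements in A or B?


A ∪ B = all elements in A or B (or both)
A = {8, 9, 11, 13, 22, 28, 30}
B = {1, 5, 7, 14, 15, 16, 20, 30}
A ∪ B = {1, 5, 7, 8, 9, 11, 13, 14, 15, 16, 20, 22, 28, 30}

A ∪ B = {1, 5, 7, 8, 9, 11, 13, 14, 15, 16, 20, 22, 28, 30}


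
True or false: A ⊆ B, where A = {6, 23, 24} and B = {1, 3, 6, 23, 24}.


A ⊆ B means every element of A is in B.
All elements of A are in B.
So A ⊆ B.

Yes, A ⊆ B


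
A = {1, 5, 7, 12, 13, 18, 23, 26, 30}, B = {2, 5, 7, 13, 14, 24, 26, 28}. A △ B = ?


A △ B = (A \ B) ∪ (B \ A) = elements in exactly one of A or B
A \ B = {1, 12, 18, 23, 30}
B \ A = {2, 14, 24, 28}
A △ B = {1, 2, 12, 14, 18, 23, 24, 28, 30}

A △ B = {1, 2, 12, 14, 18, 23, 24, 28, 30}


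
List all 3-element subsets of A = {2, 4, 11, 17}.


|A| = 4, so A has C(4,3) = 4 subsets of size 3.
Enumerate by choosing 3 elements from A at a time:
{2, 4, 11}, {2, 4, 17}, {2, 11, 17}, {4, 11, 17}

3-element subsets (4 total): {2, 4, 11}, {2, 4, 17}, {2, 11, 17}, {4, 11, 17}


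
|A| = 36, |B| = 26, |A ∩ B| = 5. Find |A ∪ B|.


|A ∪ B| = |A| + |B| - |A ∩ B|
= 36 + 26 - 5
= 57

|A ∪ B| = 57


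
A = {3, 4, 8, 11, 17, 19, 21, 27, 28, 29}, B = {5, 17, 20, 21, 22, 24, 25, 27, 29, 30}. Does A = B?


Two sets are equal iff they have exactly the same elements.
A = {3, 4, 8, 11, 17, 19, 21, 27, 28, 29}
B = {5, 17, 20, 21, 22, 24, 25, 27, 29, 30}
Differences: {3, 4, 5, 8, 11, 19, 20, 22, 24, 25, 28, 30}
A ≠ B

No, A ≠ B


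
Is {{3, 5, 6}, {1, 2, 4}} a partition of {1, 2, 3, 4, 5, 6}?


A partition requires: (1) non-empty parts, (2) pairwise disjoint, (3) union = U
Parts: {3, 5, 6}, {1, 2, 4}
Union of parts: {1, 2, 3, 4, 5, 6}
U = {1, 2, 3, 4, 5, 6}
All non-empty? True
Pairwise disjoint? True
Covers U? True

Yes, valid partition


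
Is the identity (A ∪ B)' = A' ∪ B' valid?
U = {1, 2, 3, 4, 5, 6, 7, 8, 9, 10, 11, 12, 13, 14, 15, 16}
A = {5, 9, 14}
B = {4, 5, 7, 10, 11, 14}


LHS: A ∪ B = {4, 5, 7, 9, 10, 11, 14}
(A ∪ B)' = U \ (A ∪ B) = {1, 2, 3, 6, 8, 12, 13, 15, 16}
A' = {1, 2, 3, 4, 6, 7, 8, 10, 11, 12, 13, 15, 16}, B' = {1, 2, 3, 6, 8, 9, 12, 13, 15, 16}
Claimed RHS: A' ∪ B' = {1, 2, 3, 4, 6, 7, 8, 9, 10, 11, 12, 13, 15, 16}
Identity is INVALID: LHS = {1, 2, 3, 6, 8, 12, 13, 15, 16} but the RHS claimed here equals {1, 2, 3, 4, 6, 7, 8, 9, 10, 11, 12, 13, 15, 16}. The correct form is (A ∪ B)' = A' ∩ B'.

Identity is invalid: (A ∪ B)' = {1, 2, 3, 6, 8, 12, 13, 15, 16} but A' ∪ B' = {1, 2, 3, 4, 6, 7, 8, 9, 10, 11, 12, 13, 15, 16}. The correct De Morgan law is (A ∪ B)' = A' ∩ B'.


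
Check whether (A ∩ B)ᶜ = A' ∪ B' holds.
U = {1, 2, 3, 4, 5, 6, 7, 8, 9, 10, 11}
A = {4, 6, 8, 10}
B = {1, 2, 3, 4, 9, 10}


LHS: A ∩ B = {4, 10}
(A ∩ B)' = U \ (A ∩ B) = {1, 2, 3, 5, 6, 7, 8, 9, 11}
A' = {1, 2, 3, 5, 7, 9, 11}, B' = {5, 6, 7, 8, 11}
Claimed RHS: A' ∪ B' = {1, 2, 3, 5, 6, 7, 8, 9, 11}
Identity is VALID: LHS = RHS = {1, 2, 3, 5, 6, 7, 8, 9, 11} ✓

Identity is valid. (A ∩ B)' = A' ∪ B' = {1, 2, 3, 5, 6, 7, 8, 9, 11}


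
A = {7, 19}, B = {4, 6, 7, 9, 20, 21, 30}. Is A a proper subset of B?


A ⊂ B requires: A ⊆ B AND A ≠ B.
A ⊆ B? No
A ⊄ B, so A is not a proper subset.

No, A is not a proper subset of B


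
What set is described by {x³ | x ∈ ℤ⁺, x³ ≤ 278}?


Checking each candidate:
Condition: positive perfect cubes ≤ 278
Result = {1, 8, 27, 64, 125, 216}

{1, 8, 27, 64, 125, 216}


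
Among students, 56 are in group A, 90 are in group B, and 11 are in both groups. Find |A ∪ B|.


|A ∪ B| = |A| + |B| - |A ∩ B|
= 56 + 90 - 11
= 135

|A ∪ B| = 135


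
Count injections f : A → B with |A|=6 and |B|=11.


An injection sends each of |A| = 6 inputs to a distinct output in B.
# injections = |B|·(|B|-1)·…·(|B|-|A|+1) = 11! / (11 - 6)!
= 11 × 10 × 9 × 8 × 7 × 6
= 332640

Number of injections = 332640


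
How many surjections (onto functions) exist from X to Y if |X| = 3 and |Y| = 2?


n = |X| = 3, k = |Y| = 2. Surjections via inclusion-exclusion:
S(n,k) = Σ(-1)^i × C(k,i) × (k-i)^n, i=0 to k
i=0: (-1)^0×C(2,0)×2^3 = 8
i=1: (-1)^1×C(2,1)×1^3 = -2
i=2: (-1)^2×C(2,2)×0^3 = 0
Total = 6

Number of surjections = 6


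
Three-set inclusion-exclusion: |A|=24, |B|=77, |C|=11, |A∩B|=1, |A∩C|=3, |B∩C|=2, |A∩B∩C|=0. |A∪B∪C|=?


|A∪B∪C| = |A|+|B|+|C| - |A∩B|-|A∩C|-|B∩C| + |A∩B∩C|
= 24+77+11 - 1-3-2 + 0
= 112 - 6 + 0
= 106

|A ∪ B ∪ C| = 106


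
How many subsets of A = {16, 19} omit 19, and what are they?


A subset of A that omits 19 is a subset of A \ {19}, so there are 2^(n-1) = 2^1 = 2 of them.
Subsets excluding 19: ∅, {16}

Subsets excluding 19 (2 total): ∅, {16}


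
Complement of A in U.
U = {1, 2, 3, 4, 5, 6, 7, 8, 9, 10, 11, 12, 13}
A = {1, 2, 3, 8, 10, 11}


Aᶜ = U \ A = elements in U but not in A
U = {1, 2, 3, 4, 5, 6, 7, 8, 9, 10, 11, 12, 13}
A = {1, 2, 3, 8, 10, 11}
Aᶜ = {4, 5, 6, 7, 9, 12, 13}

Aᶜ = {4, 5, 6, 7, 9, 12, 13}


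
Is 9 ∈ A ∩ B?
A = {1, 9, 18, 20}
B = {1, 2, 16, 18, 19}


A = {1, 9, 18, 20}, B = {1, 2, 16, 18, 19}
A ∩ B = elements in both A and B
A ∩ B = {1, 18}
Checking if 9 ∈ A ∩ B
9 is not in A ∩ B → False

9 ∉ A ∩ B


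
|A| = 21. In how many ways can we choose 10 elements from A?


C(n,k) = n! / (k!(n-k)!)
C(21,10) = 21! / (10!11!)
= 352716

C(21,10) = 352716


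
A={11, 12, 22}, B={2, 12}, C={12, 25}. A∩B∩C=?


A ∩ B = {12}
(A ∩ B) ∩ C = {12}

A ∩ B ∩ C = {12}


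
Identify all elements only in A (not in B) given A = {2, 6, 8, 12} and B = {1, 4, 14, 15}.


A = {2, 6, 8, 12}
B = {1, 4, 14, 15}
Region: only in A (not in B)
Elements: {2, 6, 8, 12}

Elements only in A (not in B): {2, 6, 8, 12}


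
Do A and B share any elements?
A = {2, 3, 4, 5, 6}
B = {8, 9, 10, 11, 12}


Disjoint means A ∩ B = ∅.
A ∩ B = ∅
A ∩ B = ∅, so A and B are disjoint.

No — A and B share no elements (A ∩ B = ∅), so they are disjoint


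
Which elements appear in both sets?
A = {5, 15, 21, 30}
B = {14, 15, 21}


A ∩ B = elements in both A and B
A = {5, 15, 21, 30}
B = {14, 15, 21}
A ∩ B = {15, 21}

A ∩ B = {15, 21}


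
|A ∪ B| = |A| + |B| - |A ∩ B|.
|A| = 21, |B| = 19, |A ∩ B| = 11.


|A ∪ B| = |A| + |B| - |A ∩ B|
= 21 + 19 - 11
= 29

|A ∪ B| = 29


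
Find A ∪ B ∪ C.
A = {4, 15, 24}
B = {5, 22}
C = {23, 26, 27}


A ∪ B = {4, 5, 15, 22, 24}
(A ∪ B) ∪ C = {4, 5, 15, 22, 23, 24, 26, 27}

A ∪ B ∪ C = {4, 5, 15, 22, 23, 24, 26, 27}


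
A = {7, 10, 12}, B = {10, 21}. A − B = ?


A \ B = elements in A but not in B
A = {7, 10, 12}
B = {10, 21}
Remove from A any elements in B
A \ B = {7, 12}

A \ B = {7, 12}


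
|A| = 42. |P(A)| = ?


Number of subsets = 2^n
= 2^42
= 4398046511104

|P(A)| = 4398046511104


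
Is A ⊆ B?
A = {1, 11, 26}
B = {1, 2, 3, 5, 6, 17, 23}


A ⊆ B means every element of A is in B.
Elements in A not in B: {11, 26}
So A ⊄ B.

No, A ⊄ B


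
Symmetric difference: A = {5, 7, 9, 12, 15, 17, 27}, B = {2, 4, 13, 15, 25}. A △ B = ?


A △ B = (A \ B) ∪ (B \ A) = elements in exactly one of A or B
A \ B = {5, 7, 9, 12, 17, 27}
B \ A = {2, 4, 13, 25}
A △ B = {2, 4, 5, 7, 9, 12, 13, 17, 25, 27}

A △ B = {2, 4, 5, 7, 9, 12, 13, 17, 25, 27}


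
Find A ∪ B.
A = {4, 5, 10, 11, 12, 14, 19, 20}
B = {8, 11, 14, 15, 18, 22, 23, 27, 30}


A ∪ B = all elements in A or B (or both)
A = {4, 5, 10, 11, 12, 14, 19, 20}
B = {8, 11, 14, 15, 18, 22, 23, 27, 30}
A ∪ B = {4, 5, 8, 10, 11, 12, 14, 15, 18, 19, 20, 22, 23, 27, 30}

A ∪ B = {4, 5, 8, 10, 11, 12, 14, 15, 18, 19, 20, 22, 23, 27, 30}


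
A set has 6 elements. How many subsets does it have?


Number of subsets = 2^n
= 2^6
= 64

|P(A)| = 64


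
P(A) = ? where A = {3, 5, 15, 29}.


|A| = 4, so |P(A)| = 2^4 = 16
Enumerate subsets by cardinality (0 to 4):
∅, {3}, {5}, {15}, {29}, {3, 5}, {3, 15}, {3, 29}, {5, 15}, {5, 29}, {15, 29}, {3, 5, 15}, {3, 5, 29}, {3, 15, 29}, {5, 15, 29}, {3, 5, 15, 29}

P(A) has 16 subsets: ∅, {3}, {5}, {15}, {29}, {3, 5}, {3, 15}, {3, 29}, {5, 15}, {5, 29}, {15, 29}, {3, 5, 15}, {3, 5, 29}, {3, 15, 29}, {5, 15, 29}, {3, 5, 15, 29}


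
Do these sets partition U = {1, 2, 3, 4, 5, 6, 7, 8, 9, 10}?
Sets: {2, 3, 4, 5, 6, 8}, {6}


A partition requires: (1) non-empty parts, (2) pairwise disjoint, (3) union = U
Parts: {2, 3, 4, 5, 6, 8}, {6}
Union of parts: {2, 3, 4, 5, 6, 8}
U = {1, 2, 3, 4, 5, 6, 7, 8, 9, 10}
All non-empty? True
Pairwise disjoint? False
Covers U? False

No, not a valid partition


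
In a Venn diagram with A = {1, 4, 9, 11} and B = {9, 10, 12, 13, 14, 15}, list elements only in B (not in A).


A = {1, 4, 9, 11}
B = {9, 10, 12, 13, 14, 15}
Region: only in B (not in A)
Elements: {10, 12, 13, 14, 15}

Elements only in B (not in A): {10, 12, 13, 14, 15}


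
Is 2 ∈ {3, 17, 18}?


A = {3, 17, 18}
Checking if 2 is in A
2 is not in A → False

2 ∉ A


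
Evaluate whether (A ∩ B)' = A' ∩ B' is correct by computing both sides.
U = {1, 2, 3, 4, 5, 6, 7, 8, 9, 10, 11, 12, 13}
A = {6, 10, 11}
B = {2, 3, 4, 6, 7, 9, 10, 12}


LHS: A ∩ B = {6, 10}
(A ∩ B)' = U \ (A ∩ B) = {1, 2, 3, 4, 5, 7, 8, 9, 11, 12, 13}
A' = {1, 2, 3, 4, 5, 7, 8, 9, 12, 13}, B' = {1, 5, 8, 11, 13}
Claimed RHS: A' ∩ B' = {1, 5, 8, 13}
Identity is INVALID: LHS = {1, 2, 3, 4, 5, 7, 8, 9, 11, 12, 13} but the RHS claimed here equals {1, 5, 8, 13}. The correct form is (A ∩ B)' = A' ∪ B'.

Identity is invalid: (A ∩ B)' = {1, 2, 3, 4, 5, 7, 8, 9, 11, 12, 13} but A' ∩ B' = {1, 5, 8, 13}. The correct De Morgan law is (A ∩ B)' = A' ∪ B'.


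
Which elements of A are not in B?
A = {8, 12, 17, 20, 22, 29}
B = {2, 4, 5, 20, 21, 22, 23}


A \ B = elements in A but not in B
A = {8, 12, 17, 20, 22, 29}
B = {2, 4, 5, 20, 21, 22, 23}
Remove from A any elements in B
A \ B = {8, 12, 17, 29}

A \ B = {8, 12, 17, 29}


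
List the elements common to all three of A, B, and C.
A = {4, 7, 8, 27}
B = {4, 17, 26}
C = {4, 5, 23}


A ∩ B = {4}
(A ∩ B) ∩ C = {4}

A ∩ B ∩ C = {4}


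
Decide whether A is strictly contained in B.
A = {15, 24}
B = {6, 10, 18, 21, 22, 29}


A ⊂ B requires: A ⊆ B AND A ≠ B.
A ⊆ B? No
A ⊄ B, so A is not a proper subset.

No, A is not a proper subset of B


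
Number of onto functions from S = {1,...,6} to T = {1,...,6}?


n = |S| = 6, k = |T| = 6. Surjections via inclusion-exclusion:
S(n,k) = Σ(-1)^i × C(k,i) × (k-i)^n, i=0 to k
i=0: (-1)^0×C(6,0)×6^6 = 46656
i=1: (-1)^1×C(6,1)×5^6 = -93750
i=2: (-1)^2×C(6,2)×4^6 = 61440
i=3: (-1)^3×C(6,3)×3^6 = -14580
i=4: (-1)^4×C(6,4)×2^6 = 960
i=5: (-1)^5×C(6,5)×1^6 = -6
i=6: (-1)^6×C(6,6)×0^6 = 0
Total = 720

Number of surjections = 720


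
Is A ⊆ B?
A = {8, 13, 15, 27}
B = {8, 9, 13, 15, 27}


A ⊆ B means every element of A is in B.
All elements of A are in B.
So A ⊆ B.

Yes, A ⊆ B


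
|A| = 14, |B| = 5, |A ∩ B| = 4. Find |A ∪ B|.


|A ∪ B| = |A| + |B| - |A ∩ B|
= 14 + 5 - 4
= 15

|A ∪ B| = 15


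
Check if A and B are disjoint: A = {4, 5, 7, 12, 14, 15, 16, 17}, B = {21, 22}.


Disjoint means A ∩ B = ∅.
A ∩ B = ∅
A ∩ B = ∅, so A and B are disjoint.

Yes, A and B are disjoint


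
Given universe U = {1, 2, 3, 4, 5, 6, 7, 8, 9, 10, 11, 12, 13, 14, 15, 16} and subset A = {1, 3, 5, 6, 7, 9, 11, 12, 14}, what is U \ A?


Aᶜ = U \ A = elements in U but not in A
U = {1, 2, 3, 4, 5, 6, 7, 8, 9, 10, 11, 12, 13, 14, 15, 16}
A = {1, 3, 5, 6, 7, 9, 11, 12, 14}
Aᶜ = {2, 4, 8, 10, 13, 15, 16}

Aᶜ = {2, 4, 8, 10, 13, 15, 16}


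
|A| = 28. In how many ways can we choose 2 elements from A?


C(n,k) = n! / (k!(n-k)!)
C(28,2) = 28! / (2!26!)
= 378

C(28,2) = 378


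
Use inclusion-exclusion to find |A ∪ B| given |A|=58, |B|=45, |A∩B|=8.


|A ∪ B| = |A| + |B| - |A ∩ B|
= 58 + 45 - 8
= 95

|A ∪ B| = 95


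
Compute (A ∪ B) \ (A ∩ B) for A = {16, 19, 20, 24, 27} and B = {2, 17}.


A △ B = (A \ B) ∪ (B \ A) = elements in exactly one of A or B
A \ B = {16, 19, 20, 24, 27}
B \ A = {2, 17}
A △ B = {2, 16, 17, 19, 20, 24, 27}

A △ B = {2, 16, 17, 19, 20, 24, 27}


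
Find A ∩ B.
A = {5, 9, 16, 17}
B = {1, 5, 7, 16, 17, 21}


A ∩ B = elements in both A and B
A = {5, 9, 16, 17}
B = {1, 5, 7, 16, 17, 21}
A ∩ B = {5, 16, 17}

A ∩ B = {5, 16, 17}


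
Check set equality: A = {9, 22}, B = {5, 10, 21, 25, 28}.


Two sets are equal iff they have exactly the same elements.
A = {9, 22}
B = {5, 10, 21, 25, 28}
Differences: {5, 9, 10, 21, 22, 25, 28}
A ≠ B

No, A ≠ B


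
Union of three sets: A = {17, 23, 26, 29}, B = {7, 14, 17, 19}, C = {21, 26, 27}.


A ∪ B = {7, 14, 17, 19, 23, 26, 29}
(A ∪ B) ∪ C = {7, 14, 17, 19, 21, 23, 26, 27, 29}

A ∪ B ∪ C = {7, 14, 17, 19, 21, 23, 26, 27, 29}


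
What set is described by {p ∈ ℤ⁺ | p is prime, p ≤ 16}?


Checking each candidate:
Condition: primes ≤ 16
Result = {2, 3, 5, 7, 11, 13}

{2, 3, 5, 7, 11, 13}


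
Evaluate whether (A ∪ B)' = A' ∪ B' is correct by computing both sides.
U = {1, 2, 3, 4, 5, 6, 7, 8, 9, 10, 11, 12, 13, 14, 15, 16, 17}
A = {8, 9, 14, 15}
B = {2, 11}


LHS: A ∪ B = {2, 8, 9, 11, 14, 15}
(A ∪ B)' = U \ (A ∪ B) = {1, 3, 4, 5, 6, 7, 10, 12, 13, 16, 17}
A' = {1, 2, 3, 4, 5, 6, 7, 10, 11, 12, 13, 16, 17}, B' = {1, 3, 4, 5, 6, 7, 8, 9, 10, 12, 13, 14, 15, 16, 17}
Claimed RHS: A' ∪ B' = {1, 2, 3, 4, 5, 6, 7, 8, 9, 10, 11, 12, 13, 14, 15, 16, 17}
Identity is INVALID: LHS = {1, 3, 4, 5, 6, 7, 10, 12, 13, 16, 17} but the RHS claimed here equals {1, 2, 3, 4, 5, 6, 7, 8, 9, 10, 11, 12, 13, 14, 15, 16, 17}. The correct form is (A ∪ B)' = A' ∩ B'.

Identity is invalid: (A ∪ B)' = {1, 3, 4, 5, 6, 7, 10, 12, 13, 16, 17} but A' ∪ B' = {1, 2, 3, 4, 5, 6, 7, 8, 9, 10, 11, 12, 13, 14, 15, 16, 17}. The correct De Morgan law is (A ∪ B)' = A' ∩ B'.
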